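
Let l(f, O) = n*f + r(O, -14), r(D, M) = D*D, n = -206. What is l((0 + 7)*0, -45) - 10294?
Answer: -8269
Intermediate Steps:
r(D, M) = D**2
l(f, O) = O**2 - 206*f (l(f, O) = -206*f + O**2 = O**2 - 206*f)
l((0 + 7)*0, -45) - 10294 = ((-45)**2 - 206*(0 + 7)*0) - 10294 = (2025 - 1442*0) - 10294 = (2025 - 206*0) - 10294 = (2025 + 0) - 10294 = 2025 - 10294 = -8269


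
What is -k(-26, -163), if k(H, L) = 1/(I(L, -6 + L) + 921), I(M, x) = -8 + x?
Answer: -1/744 ≈ -0.0013441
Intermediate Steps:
k(H, L) = 1/(907 + L) (k(H, L) = 1/((-8 + (-6 + L)) + 921) = 1/((-14 + L) + 921) = 1/(907 + L))
-k(-26, -163) = -1/(907 - 163) = -1/744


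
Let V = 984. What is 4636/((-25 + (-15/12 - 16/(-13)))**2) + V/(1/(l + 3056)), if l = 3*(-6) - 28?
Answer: 5013225881584/1692601 ≈ 2.9618e+6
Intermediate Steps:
l = -46 (l = -18 - 28 = -46)
4636/((-25 + (-15/12 - 16/(-13)))**2) + V/(1/(l + 3056)) = 4636/((-25 + (-15/12 - 16/(-13)))**2) + 984/(1/(-46 + 3056)) = 4636/((-25 + (-15*1/12 - 16*(-1/13)))**2) + 984/(1/3010) = 4636/((-25 + (-5/4 + 16/13))**2) + 984/(1/3010) = 4636/((-25 - 1/52)**2) + 984*3010 = 4636/((-1301/52)**2) + 2961840 = 4636/(1692601/2704) + 2961840 = 4636*(2704/1692601) + 2961840 = 12535744/1692601 + 2961840 = 5013225881584/1692601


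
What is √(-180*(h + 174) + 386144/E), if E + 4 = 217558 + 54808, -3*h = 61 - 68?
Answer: 2*I*√147150102694027/136181 ≈ 178.15*I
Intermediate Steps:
h = 7/3 (h = -(61 - 68)/3 = -⅓*(-7) = 7/3 ≈ 2.3333)
E = 272362 (E = -4 + (217558 + 54808) = -4 + 272366 = 272362)
√(-180*(h + 174) + 386144/E) = √(-180*(7/3 + 174) + 386144/272362) = √(-180*529/3 + 386144*(1/272362)) = √(-31740 + 193072/136181) = √(-4322191868/136181) = 2*I*√147150102694027/136181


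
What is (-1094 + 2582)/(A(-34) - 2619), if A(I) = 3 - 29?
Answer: -1488/2645 ≈ -0.56257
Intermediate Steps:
A(I) = -26
(-1094 + 2582)/(A(-34) - 2619) = (-1094 + 2582)/(-26 - 2619) = 1488/(-2645) = 1488*(-1/2645) = -1488/2645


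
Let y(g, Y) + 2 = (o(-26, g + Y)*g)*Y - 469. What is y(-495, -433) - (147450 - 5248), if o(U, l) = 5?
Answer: 929002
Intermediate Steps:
y(g, Y) = -471 + 5*Y*g (y(g, Y) = -2 + ((5*g)*Y - 469) = -2 + (5*Y*g - 469) = -2 + (-469 + 5*Y*g) = -471 + 5*Y*g)
y(-495, -433) - (147450 - 5248) = (-471 + 5*(-433)*(-495)) - (147450 - 5248) = (-471 + 1071675) - 1*142202 = 1071204 - 142202 = 929002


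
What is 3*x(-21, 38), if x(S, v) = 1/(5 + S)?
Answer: -3/16 ≈ -0.18750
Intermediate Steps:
3*x(-21, 38) = 3/(5 - 21) = 3/(-16) = 3*(-1/16) = -3/16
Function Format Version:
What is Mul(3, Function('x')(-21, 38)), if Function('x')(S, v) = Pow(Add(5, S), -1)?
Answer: Rational(-3, 16) ≈ -0.18750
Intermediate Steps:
Mul(3, Function('x')(-21, 38)) = Mul(3, Pow(Add(5, -21), -1)) = Mul(3, Pow(-16, -1)) = Mul(3, Rational(-1, 16)) = Rational(-3, 16)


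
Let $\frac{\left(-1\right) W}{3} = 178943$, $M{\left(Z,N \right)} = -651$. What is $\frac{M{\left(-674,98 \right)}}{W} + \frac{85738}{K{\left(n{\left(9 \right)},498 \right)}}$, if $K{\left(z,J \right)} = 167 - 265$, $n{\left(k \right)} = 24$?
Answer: $- \frac{7671096834}{8768207} \approx -874.88$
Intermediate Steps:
$W = -536829$ ($W = \left(-3\right) 178943 = -536829$)
$K{\left(z,J \right)} = -98$
$\frac{M{\left(-674,98 \right)}}{W} + \frac{85738}{K{\left(n{\left(9 \right)},498 \right)}} = - \frac{651}{-536829} + \frac{85738}{-98} = \left(-651\right) \left(- \frac{1}{536829}\right) + 85738 \left(- \frac{1}{98}\right) = \frac{217}{178943} - \frac{42869}{49} = - \frac{7671096834}{8768207}$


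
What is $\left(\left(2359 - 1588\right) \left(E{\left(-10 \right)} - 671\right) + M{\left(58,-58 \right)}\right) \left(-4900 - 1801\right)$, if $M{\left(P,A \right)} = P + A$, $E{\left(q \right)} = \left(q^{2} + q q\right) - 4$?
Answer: $2454073725$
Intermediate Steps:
$E{\left(q \right)} = -4 + 2 q^{2}$ ($E{\left(q \right)} = \left(q^{2} + q^{2}\right) - 4 = 2 q^{2} - 4 = -4 + 2 q^{2}$)
$M{\left(P,A \right)} = A + P$
$\left(\left(2359 - 1588\right) \left(E{\left(-10 \right)} - 671\right) + M{\left(58,-58 \right)}\right) \left(-4900 - 1801\right) = \left(\left(2359 - 1588\right) \left(\left(-4 + 2 \left(-10\right)^{2}\right) - 671\right) + \left(-58 + 58\right)\right) \left(-4900 - 1801\right) = \left(771 \left(\left(-4 + 2 \cdot 100\right) - 671\right) + 0\right) \left(-6701\right) = \left(771 \left(\left(-4 + 200\right) - 671\right) + 0\right) \left(-6701\right) = \left(771 \left(196 - 671\right) + 0\right) \left(-6701\right) = \left(771 \left(-475\right) + 0\right) \left(-6701\right) = \left(-366225 + 0\right) \left(-6701\right) = \left(-366225\right) \left(-6701\right) = 2454073725$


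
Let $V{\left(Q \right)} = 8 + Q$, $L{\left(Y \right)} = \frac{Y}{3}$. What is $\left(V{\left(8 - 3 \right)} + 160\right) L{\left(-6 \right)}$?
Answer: $-346$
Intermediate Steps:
$L{\left(Y \right)} = \frac{Y}{3}$ ($L{\left(Y \right)} = Y \frac{1}{3} = \frac{Y}{3}$)
$\left(V{\left(8 - 3 \right)} + 160\right) L{\left(-6 \right)} = \left(\left(8 + \left(8 - 3\right)\right) + 160\right) \frac{1}{3} \left(-6\right) = \left(\left(8 + \left(8 - 3\right)\right) + 160\right) \left(-2\right) = \left(\left(8 + 5\right) + 160\right) \left(-2\right) = \left(13 + 160\right) \left(-2\right) = 173 \left(-2\right) = -346$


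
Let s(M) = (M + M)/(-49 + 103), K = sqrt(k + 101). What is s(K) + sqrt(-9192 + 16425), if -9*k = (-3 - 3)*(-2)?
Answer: sqrt(7233) + sqrt(897)/81 ≈ 85.417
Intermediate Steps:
k = -4/3 (k = -(-3 - 3)*(-2)/9 = -(-2)*(-2)/3 = -1/9*12 = -4/3 ≈ -1.3333)
K = sqrt(897)/3 (K = sqrt(-4/3 + 101) = sqrt(299/3) = sqrt(897)/3 ≈ 9.9833)
s(M) = M/27 (s(M) = (2*M)/54 = (2*M)*(1/54) = M/27)
s(K) + sqrt(-9192 + 16425) = (sqrt(897)/3)/27 + sqrt(-9192 + 16425) = sqrt(897)/81 + sqrt(7233) = sqrt(7233) + sqrt(897)/81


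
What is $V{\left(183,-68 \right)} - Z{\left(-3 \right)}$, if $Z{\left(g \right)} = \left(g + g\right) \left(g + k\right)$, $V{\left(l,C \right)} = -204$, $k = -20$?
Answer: $-342$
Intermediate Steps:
$Z{\left(g \right)} = 2 g \left(-20 + g\right)$ ($Z{\left(g \right)} = \left(g + g\right) \left(g - 20\right) = 2 g \left(-20 + g\right)$)
$V{\left(183,-68 \right)} - Z{\left(-3 \right)} = -204 - 2 \left(-3\right) \left(-20 - 3\right) = -204 - 2 \left(-3\right) \left(-23\right) = -204 - 138 = -342$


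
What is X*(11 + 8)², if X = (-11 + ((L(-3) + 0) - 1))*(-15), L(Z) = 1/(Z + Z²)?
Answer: 128155/2 ≈ 64078.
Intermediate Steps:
X = 355/2 (X = (-11 + ((1/((-3)*(1 - 3)) + 0) - 1))*(-15) = (-11 + ((-⅓/(-2) + 0) - 1))*(-15) = (-11 + ((-⅓*(-½) + 0) - 1))*(-15) = (-11 + ((⅙ + 0) - 1))*(-15) = (-11 + (⅙ - 1))*(-15) = (-11 - ⅚)*(-15) = -71/6*(-15) = 355/2 ≈ 177.50)
X*(11 + 8)² = 355*(11 + 8)²/2 = (355/2)*19² = (355/2)*361 = 128155/2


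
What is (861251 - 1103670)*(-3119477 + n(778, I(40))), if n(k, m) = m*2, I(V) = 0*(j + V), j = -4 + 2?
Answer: 756220494863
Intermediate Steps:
j = -2
I(V) = 0 (I(V) = 0*(-2 + V) = 0)
n(k, m) = 2*m
(861251 - 1103670)*(-3119477 + n(778, I(40))) = (861251 - 1103670)*(-3119477 + 2*0) = -242419*(-3119477 + 0) = -242419*(-3119477) = 756220494863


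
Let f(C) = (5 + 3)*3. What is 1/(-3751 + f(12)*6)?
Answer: -1/3607 ≈ -0.00027724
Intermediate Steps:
f(C) = 24 (f(C) = 8*3 = 24)
1/(-3751 + f(12)*6) = 1/(-3751 + 24*6) = 1/(-3751 + 144) = 1/(-3607) = -1/3607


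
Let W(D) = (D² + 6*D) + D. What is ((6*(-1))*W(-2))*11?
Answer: 660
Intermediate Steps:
W(D) = D² + 7*D
((6*(-1))*W(-2))*11 = ((6*(-1))*(-2*(7 - 2)))*11 = -(-12)*5*11 = -6*(-10)*11 = 60*11 = 660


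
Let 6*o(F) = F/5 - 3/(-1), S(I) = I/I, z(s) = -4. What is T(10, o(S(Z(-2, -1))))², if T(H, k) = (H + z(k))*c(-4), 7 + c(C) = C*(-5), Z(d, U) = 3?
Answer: 6084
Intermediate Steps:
c(C) = -7 - 5*C (c(C) = -7 + C*(-5) = -7 - 5*C)
S(I) = 1
o(F) = ½ + F/30 (o(F) = (F/5 - 3/(-1))/6 = (F*(⅕) - 3*(-1))/6 = (F/5 + 3)/6 = (3 + F/5)/6 = ½ + F/30)
T(H, k) = -52 + 13*H (T(H, k) = (H - 4)*(-7 - 5*(-4)) = (-4 + H)*(-7 + 20) = (-4 + H)*13 = -52 + 13*H)
T(10, o(S(Z(-2, -1))))² = (-52 + 13*10)² = (-52 + 130)² = 78² = 6084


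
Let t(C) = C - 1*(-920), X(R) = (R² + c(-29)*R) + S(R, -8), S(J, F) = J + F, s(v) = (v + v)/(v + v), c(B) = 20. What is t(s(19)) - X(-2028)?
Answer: -4069267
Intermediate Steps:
s(v) = 1 (s(v) = (2*v)/((2*v)) = (2*v)*(1/(2*v)) = 1)
S(J, F) = F + J
X(R) = -8 + R² + 21*R (X(R) = (R² + 20*R) + (-8 + R) = -8 + R² + 21*R)
t(C) = 920 + C (t(C) = C + 920 = 920 + C)
t(s(19)) - X(-2028) = (920 + 1) - (-8 + (-2028)² + 21*(-2028)) = 921 - (-8 + 4112784 - 42588) = 921 - 1*4070188 = 921 - 4070188 = -4069267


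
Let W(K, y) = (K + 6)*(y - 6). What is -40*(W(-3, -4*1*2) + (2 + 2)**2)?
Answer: 1040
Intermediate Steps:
W(K, y) = (-6 + y)*(6 + K) (W(K, y) = (6 + K)*(-6 + y) = (-6 + y)*(6 + K))
-40*(W(-3, -4*1*2) + (2 + 2)**2) = -40*((-36 - 6*(-3) + 6*(-4*1*2) - (-12)*(1*2)*1) + (2 + 2)**2) = -40*((-36 + 18 + 6*(-8) - (-12)*2*1) + 4**2) = -40*((-36 + 18 + 6*(-4*2) - (-12)*2) + 16) = -40*((-36 + 18 + 6*(-8) - 3*(-8)) + 16) = -40*((-36 + 18 - 48 + 24) + 16) = -40*(-42 + 16) = -40*(-26) = 1040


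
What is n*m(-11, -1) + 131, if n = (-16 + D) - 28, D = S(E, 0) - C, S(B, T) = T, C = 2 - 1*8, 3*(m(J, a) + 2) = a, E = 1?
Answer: 659/3 ≈ 219.67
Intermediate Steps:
m(J, a) = -2 + a/3
C = -6 (C = 2 - 8 = -6)
D = 6 (D = 0 - 1*(-6) = 0 + 6 = 6)
n = -38 (n = (-16 + 6) - 28 = -10 - 28 = -38)
n*m(-11, -1) + 131 = -38*(-2 + (⅓)*(-1)) + 131 = -38*(-2 - ⅓) + 131 = -38*(-7/3) + 131 = 266/3 + 131 = 659/3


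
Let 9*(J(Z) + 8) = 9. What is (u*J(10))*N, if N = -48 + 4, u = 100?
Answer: 30800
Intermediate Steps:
J(Z) = -7 (J(Z) = -8 + (1/9)*9 = -8 + 1 = -7)
N = -44
(u*J(10))*N = (100*(-7))*(-44) = -700*(-44) = 30800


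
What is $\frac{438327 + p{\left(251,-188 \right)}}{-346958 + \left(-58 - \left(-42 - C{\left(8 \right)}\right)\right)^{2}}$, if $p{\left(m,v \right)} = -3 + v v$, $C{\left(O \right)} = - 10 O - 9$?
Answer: $- \frac{36436}{25841} \approx -1.41$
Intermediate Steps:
$C{\left(O \right)} = -9 - 10 O$
$p{\left(m,v \right)} = -3 + v^{2}$
$\frac{438327 + p{\left(251,-188 \right)}}{-346958 + \left(-58 - \left(-42 - C{\left(8 \right)}\right)\right)^{2}} = \frac{438327 - \left(3 - \left(-188\right)^{2}\right)}{-346958 + \left(-58 + \left(\left(\left(-9 - 80\right) + 102\right) - 60\right)\right)^{2}} = \frac{438327 + \left(-3 + 35344\right)}{-346958 + \left(-58 + \left(\left(\left(-9 - 80\right) + 102\right) - 60\right)\right)^{2}} = \frac{438327 + 35341}{-346958 + \left(-58 + \left(\left(-89 + 102\right) - 60\right)\right)^{2}} = \frac{473668}{-346958 + \left(-58 + \left(13 - 60\right)\right)^{2}} = \frac{473668}{-346958 + \left(-58 - 47\right)^{2}} = \frac{473668}{-346958 + \left(-105\right)^{2}} = \frac{473668}{-346958 + 11025} = \frac{473668}{-335933} = 473668 \left(- \frac{1}{335933}\right) = - \frac{36436}{25841}$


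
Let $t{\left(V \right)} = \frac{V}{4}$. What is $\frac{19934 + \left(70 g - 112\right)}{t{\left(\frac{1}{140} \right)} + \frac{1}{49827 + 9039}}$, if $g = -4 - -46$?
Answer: $\frac{375174209760}{29713} \approx 1.2627 \cdot 10^{7}$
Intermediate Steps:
$g = 42$ ($g = -4 + 46 = 42$)
$t{\left(V \right)} = \frac{V}{4}$ ($t{\left(V \right)} = V \frac{1}{4} = \frac{V}{4}$)
$\frac{19934 + \left(70 g - 112\right)}{t{\left(\frac{1}{140} \right)} + \frac{1}{49827 + 9039}} = \frac{19934 + \left(70 \cdot 42 - 112\right)}{\frac{1}{4 \cdot 140} + \frac{1}{49827 + 9039}} = \frac{19934 + \left(2940 - 112\right)}{\frac{1}{4} \cdot \frac{1}{140} + \frac{1}{58866}} = \frac{19934 + 2828}{\frac{1}{560} + \frac{1}{58866}} = \frac{22762}{\frac{29713}{16482480}} = 22762 \cdot \frac{16482480}{29713} = \frac{375174209760}{29713}$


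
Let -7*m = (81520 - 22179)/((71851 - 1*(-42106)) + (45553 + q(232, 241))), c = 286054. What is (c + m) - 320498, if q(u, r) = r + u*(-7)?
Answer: -38125744057/1106889 ≈ -34444.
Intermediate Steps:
q(u, r) = r - 7*u
m = -59341/1106889 (m = -(81520 - 22179)/(7*((71851 - 1*(-42106)) + (45553 + (241 - 7*232)))) = -59341/(7*((71851 + 42106) + (45553 + (241 - 1624)))) = -59341/(7*(113957 + (45553 - 1383))) = -59341/(7*(113957 + 44170)) = -59341/(7*158127) = -1/7*59341/158127 = -59341/1106889 ≈ -0.053611)
(c + m) - 320498 = (286054 - 59341/1106889) - 320498 = 316629966665/1106889 - 320498 = -38125744057/1106889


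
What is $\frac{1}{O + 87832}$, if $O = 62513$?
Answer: $\frac{1}{150345} \approx 6.6514 \cdot 10^{-6}$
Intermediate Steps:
$\frac{1}{O + 87832} = \frac{1}{62513 + 87832} = \frac{1}{150345}$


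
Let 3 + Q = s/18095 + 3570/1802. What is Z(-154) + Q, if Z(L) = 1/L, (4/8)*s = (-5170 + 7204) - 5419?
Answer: -536867/383614 ≈ -1.3995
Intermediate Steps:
s = -6770 (s = 2*((-5170 + 7204) - 5419) = 2*(2034 - 5419) = 2*(-3385) = -6770)
Q = -267188/191807 (Q = -3 + (-6770/18095 + 3570/1802) = -3 + (-6770*1/18095 + 3570*(1/1802)) = -3 + (-1354/3619 + 105/53) = -3 + 308233/191807 = -267188/191807 ≈ -1.3930)
Z(-154) + Q = 1/(-154) - 267188/191807 = -1/154 - 267188/191807 = -536867/383614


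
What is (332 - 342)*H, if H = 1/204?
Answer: -5/102 ≈ -0.049020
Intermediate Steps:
H = 1/204 ≈ 0.0049020
(332 - 342)*H = (332 - 342)*(1/204) = -10*1/204 = -5/102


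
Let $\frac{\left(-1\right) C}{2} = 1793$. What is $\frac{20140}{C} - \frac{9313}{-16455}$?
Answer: $- \frac{149003641}{29503815} \approx -5.0503$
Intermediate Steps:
$C = -3586$ ($C = \left(-2\right) 1793 = -3586$)
$\frac{20140}{C} - \frac{9313}{-16455} = \frac{20140}{-3586} - \frac{9313}{-16455} = 20140 \left(- \frac{1}{3586}\right) - - \frac{9313}{16455} = - \frac{10070}{1793} + \frac{9313}{16455} = - \frac{149003641}{29503815}$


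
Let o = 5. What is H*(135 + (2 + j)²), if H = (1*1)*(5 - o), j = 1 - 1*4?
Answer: 0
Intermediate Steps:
j = -3 (j = 1 - 4 = -3)
H = 0 (H = (1*1)*(5 - 1*5) = 1*(5 - 5) = 1*0 = 0)
H*(135 + (2 + j)²) = 0*(135 + (2 - 3)²) = 0*(135 + (-1)²) = 0*(135 + 1) = 0*136 = 0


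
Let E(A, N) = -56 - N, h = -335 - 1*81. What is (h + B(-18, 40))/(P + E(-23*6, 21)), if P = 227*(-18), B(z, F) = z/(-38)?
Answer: 7895/79097 ≈ 0.099814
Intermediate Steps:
B(z, F) = -z/38 (B(z, F) = z*(-1/38) = -z/38)
h = -416 (h = -335 - 81 = -416)
P = -4086
(h + B(-18, 40))/(P + E(-23*6, 21)) = (-416 - 1/38*(-18))/(-4086 + (-56 - 1*21)) = (-416 + 9/19)/(-4086 + (-56 - 21)) = -7895/(19*(-4086 - 77)) = -7895/19/(-4163) = -7895/19*(-1/4163) = 7895/79097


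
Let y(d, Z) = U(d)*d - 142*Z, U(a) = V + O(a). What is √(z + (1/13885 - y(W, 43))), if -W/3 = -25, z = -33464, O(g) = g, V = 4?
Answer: I*√6416736893790/13885 ≈ 182.44*I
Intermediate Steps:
U(a) = 4 + a
W = 75 (W = -3*(-25) = 75)
y(d, Z) = -142*Z + d*(4 + d) (y(d, Z) = (4 + d)*d - 142*Z = d*(4 + d) - 142*Z = -142*Z + d*(4 + d))
√(z + (1/13885 - y(W, 43))) = √(-33464 + (1/13885 - (-142*43 + 75*(4 + 75)))) = √(-33464 + (1/13885 - (-6106 + 75*79))) = √(-33464 + (1/13885 - (-6106 + 5925))) = √(-33464 + (1/13885 - 1*(-181))) = √(-33464 + (1/13885 + 181)) = √(-33464 + 2513186/13885) = √(-462134454/13885) = I*√6416736893790/13885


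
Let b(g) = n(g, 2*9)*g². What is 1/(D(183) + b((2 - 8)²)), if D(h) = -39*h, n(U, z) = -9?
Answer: -1/18801 ≈ -5.3189e-5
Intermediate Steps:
b(g) = -9*g²
1/(D(183) + b((2 - 8)²)) = 1/(-39*183 - 9*(2 - 8)⁴) = 1/(-7137 - 9*((-6)²)²) = 1/(-7137 - 9*36²) = 1/(-7137 - 9*1296) = 1/(-7137 - 11664) = 1/(-18801) = -1/18801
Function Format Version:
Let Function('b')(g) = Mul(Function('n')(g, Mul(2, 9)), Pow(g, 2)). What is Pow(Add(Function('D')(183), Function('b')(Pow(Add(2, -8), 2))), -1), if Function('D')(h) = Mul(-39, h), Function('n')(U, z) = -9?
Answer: Rational(-1, 18801) ≈ -5.3189e-5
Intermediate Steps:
Function('b')(g) = Mul(-9, Pow(g, 2))
Pow(Add(Function('D')(183), Function('b')(Pow(Add(2, -8), 2))), -1) = Pow(Add(Mul(-39, 183), Mul(-9, Pow(Pow(Add(2, -8), 2), 2))), -1) = Pow(Add(-7137, Mul(-9, Pow(Pow(-6, 2), 2))), -1) = Pow(Add(-7137, Mul(-9, Pow(36, 2))), -1) = Pow(Add(-7137, Mul(-9, 1296)), -1) = Pow(Add(-7137, -11664), -1) = Pow(-18801, -1) = Rational(-1, 18801)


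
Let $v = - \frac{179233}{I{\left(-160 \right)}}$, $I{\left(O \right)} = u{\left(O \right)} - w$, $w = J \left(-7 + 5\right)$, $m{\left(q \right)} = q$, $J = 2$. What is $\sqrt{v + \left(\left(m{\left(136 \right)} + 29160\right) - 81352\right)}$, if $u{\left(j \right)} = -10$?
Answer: $\frac{i \sqrt{798618}}{6} \approx 148.94 i$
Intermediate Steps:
$w = -4$ ($w = 2 \left(-7 + 5\right) = 2 \left(-2\right) = -4$)
$I{\left(O \right)} = -6$ ($I{\left(O \right)} = -10 - -4 = -10 + 4 = -6$)
$v = \frac{179233}{6}$ ($v = - \frac{179233}{-6} = \left(-179233\right) \left(- \frac{1}{6}\right) = \frac{179233}{6} \approx 29872.0$)
$\sqrt{v + \left(\left(m{\left(136 \right)} + 29160\right) - 81352\right)} = \sqrt{\frac{179233}{6} + \left(\left(136 + 29160\right) - 81352\right)} = \sqrt{\frac{179233}{6} + \left(29296 - 81352\right)} = \sqrt{\frac{179233}{6} - 52056} = \sqrt{- \frac{133103}{6}} = \frac{i \sqrt{798618}}{6}$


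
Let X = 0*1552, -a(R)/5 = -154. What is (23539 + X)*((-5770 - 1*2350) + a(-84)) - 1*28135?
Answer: -173039785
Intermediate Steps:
a(R) = 770 (a(R) = -5*(-154) = 770)
X = 0
(23539 + X)*((-5770 - 1*2350) + a(-84)) - 1*28135 = (23539 + 0)*((-5770 - 1*2350) + 770) - 1*28135 = 23539*((-5770 - 2350) + 770) - 28135 = 23539*(-8120 + 770) - 28135 = 23539*(-7350) - 28135 = -173011650 - 28135 = -173039785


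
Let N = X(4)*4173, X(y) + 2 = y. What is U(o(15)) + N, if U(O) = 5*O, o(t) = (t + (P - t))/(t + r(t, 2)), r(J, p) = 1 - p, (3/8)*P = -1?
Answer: 175246/21 ≈ 8345.0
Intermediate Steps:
P = -8/3 (P = (8/3)*(-1) = -8/3 ≈ -2.6667)
X(y) = -2 + y
N = 8346 (N = (-2 + 4)*4173 = 2*4173 = 8346)
o(t) = -8/(3*(-1 + t)) (o(t) = (t + (-8/3 - t))/(t + (1 - 1*2)) = -8/(3*(t + (1 - 2))) = -8/(3*(t - 1)) = -8/(3*(-1 + t)))
U(o(15)) + N = 5*(-8/(-3 + 3*15)) + 8346 = 5*(-8/(-3 + 45)) + 8346 = 5*(-8/42) + 8346 = 5*(-8*1/42) + 8346 = 5*(-4/21) + 8346 = -20/21 + 8346 = 175246/21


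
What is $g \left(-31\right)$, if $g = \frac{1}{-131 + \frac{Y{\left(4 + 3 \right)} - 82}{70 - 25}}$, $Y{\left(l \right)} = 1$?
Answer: $\frac{155}{664} \approx 0.23343$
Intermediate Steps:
$g = - \frac{5}{664}$ ($g = \frac{1}{-131 + \frac{1 - 82}{70 - 25}} = \frac{1}{-131 - \frac{81}{45}} = \frac{1}{-131 - \frac{9}{5}} = \frac{1}{- \frac{664}{5}} = - \frac{5}{664} \approx -0.0075301$)
$g \left(-31\right) = \left(- \frac{5}{664}\right) \left(-31\right) = \frac{155}{664}$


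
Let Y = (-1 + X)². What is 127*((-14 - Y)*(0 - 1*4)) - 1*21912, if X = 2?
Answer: -14292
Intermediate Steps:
Y = 1 (Y = (-1 + 2)² = 1² = 1)
127*((-14 - Y)*(0 - 1*4)) - 1*21912 = 127*((-14 - 1*1)*(0 - 1*4)) - 1*21912 = 127*((-14 - 1)*(0 - 4)) - 21912 = 127*(-15*(-4)) - 21912 = 127*60 - 21912 = 7620 - 21912 = -14292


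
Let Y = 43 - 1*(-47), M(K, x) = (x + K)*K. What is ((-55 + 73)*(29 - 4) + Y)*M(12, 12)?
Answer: 155520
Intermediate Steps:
M(K, x) = K*(K + x) (M(K, x) = (K + x)*K = K*(K + x))
Y = 90 (Y = 43 + 47 = 90)
((-55 + 73)*(29 - 4) + Y)*M(12, 12) = ((-55 + 73)*(29 - 4) + 90)*(12*(12 + 12)) = (18*25 + 90)*(12*24) = (450 + 90)*288 = 540*288 = 155520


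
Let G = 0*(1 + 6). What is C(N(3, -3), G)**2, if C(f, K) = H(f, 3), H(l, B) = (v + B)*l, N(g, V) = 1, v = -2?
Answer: 1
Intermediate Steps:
G = 0 (G = 0*7 = 0)
H(l, B) = l*(-2 + B) (H(l, B) = (-2 + B)*l = l*(-2 + B))
C(f, K) = f (C(f, K) = f*(-2 + 3) = f*1 = f)
C(N(3, -3), G)**2 = 1**2 = 1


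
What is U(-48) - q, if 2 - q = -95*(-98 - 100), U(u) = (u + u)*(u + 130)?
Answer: 10936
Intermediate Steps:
U(u) = 2*u*(130 + u) (U(u) = (2*u)*(130 + u) = 2*u*(130 + u))
q = -18808 (q = 2 - (-95)*(-98 - 100) = 2 - (-95)*(-198) = 2 - 1*18810 = 2 - 18810 = -18808)
U(-48) - q = 2*(-48)*(130 - 48) - 1*(-18808) = 2*(-48)*82 + 18808 = -7872 + 18808 = 10936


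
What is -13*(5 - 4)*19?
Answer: -247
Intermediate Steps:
-13*(5 - 4)*19 = -13*1*19 = -13*19 = -247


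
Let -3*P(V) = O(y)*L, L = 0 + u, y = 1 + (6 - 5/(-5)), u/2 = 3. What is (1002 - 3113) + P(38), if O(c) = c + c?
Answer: -2143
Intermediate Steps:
u = 6 (u = 2*3 = 6)
y = 8 (y = 1 + (6 - 5*(-⅕)) = 1 + (6 + 1) = 1 + 7 = 8)
L = 6 (L = 0 + 6 = 6)
O(c) = 2*c
P(V) = -32 (P(V) = -2*8*6/3 = -16*6/3 = -⅓*96 = -32)
(1002 - 3113) + P(38) = (1002 - 3113) - 32 = -2111 - 32 = -2143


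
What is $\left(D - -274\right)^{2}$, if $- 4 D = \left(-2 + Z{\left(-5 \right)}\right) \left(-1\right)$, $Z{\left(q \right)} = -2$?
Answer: $74529$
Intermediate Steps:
$D = -1$ ($D = - \frac{\left(-2 - 2\right) \left(-1\right)}{4} = - \frac{\left(-4\right) \left(-1\right)}{4} = \left(- \frac{1}{4}\right) 4 = -1$)
$\left(D - -274\right)^{2} = \left(-1 - -274\right)^{2} = \left(-1 + 274\right)^{2} = 273^{2} = 74529$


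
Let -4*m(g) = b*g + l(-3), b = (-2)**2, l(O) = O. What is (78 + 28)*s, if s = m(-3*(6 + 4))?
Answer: 6519/2 ≈ 3259.5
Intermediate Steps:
b = 4
m(g) = 3/4 - g (m(g) = -(4*g - 3)/4 = -(-3 + 4*g)/4 = 3/4 - g)
s = 123/4 (s = 3/4 - (-3)*(6 + 4) = 3/4 - (-3)*10 = 3/4 - 1*(-30) = 3/4 + 30 = 123/4 ≈ 30.750)
(78 + 28)*s = (78 + 28)*(123/4) = 106*(123/4) = 6519/2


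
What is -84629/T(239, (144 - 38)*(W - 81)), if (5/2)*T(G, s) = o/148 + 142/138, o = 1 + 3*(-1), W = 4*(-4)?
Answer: -216057837/1037 ≈ -2.0835e+5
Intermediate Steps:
W = -16
o = -2 (o = 1 - 3 = -2)
T(G, s) = 1037/2553 (T(G, s) = 2*(-2/148 + 142/138)/5 = 2*(-2*1/148 + 142*(1/138))/5 = 2*(-1/74 + 71/69)/5 = (⅖)*(5185/5106) = 1037/2553)
-84629/T(239, (144 - 38)*(W - 81)) = -84629/1037/2553 = -84629*2553/1037 = -216057837/1037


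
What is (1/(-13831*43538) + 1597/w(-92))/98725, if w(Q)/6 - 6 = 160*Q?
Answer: -19233441817/104969033028599124 ≈ -1.8323e-7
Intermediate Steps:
w(Q) = 36 + 960*Q (w(Q) = 36 + 6*(160*Q) = 36 + 960*Q)
(1/(-13831*43538) + 1597/w(-92))/98725 = (1/(-13831*43538) + 1597/(36 + 960*(-92)))/98725 = (-1/13831*1/43538 + 1597/(36 - 88320))*(1/98725) = (-1/602174078 + 1597/(-88284))*(1/98725) = (-1/602174078 + 1597*(-1/88284))*(1/98725) = (-1/602174078 - 1597/88284)*(1/98725) = -480836045425/26581168151076*1/98725 = -19233441817/104969033028599124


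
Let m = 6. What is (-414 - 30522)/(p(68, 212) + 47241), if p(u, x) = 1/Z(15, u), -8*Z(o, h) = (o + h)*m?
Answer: -7703064/11763005 ≈ -0.65485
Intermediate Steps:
Z(o, h) = -3*h/4 - 3*o/4 (Z(o, h) = -(o + h)*6/8 = -(h + o)*6/8 = -(6*h + 6*o)/8 = -3*h/4 - 3*o/4)
p(u, x) = 1/(-45/4 - 3*u/4) (p(u, x) = 1/(-3*u/4 - 3/4*15) = 1/(-3*u/4 - 45/4) = 1/(-45/4 - 3*u/4))
(-414 - 30522)/(p(68, 212) + 47241) = (-414 - 30522)/(-4/(45 + 3*68) + 47241) = -30936/(-4/(45 + 204) + 47241) = -30936/(-4/249 + 47241) = -30936/11763005/249 = -30936*249/11763005 = -7703064/11763005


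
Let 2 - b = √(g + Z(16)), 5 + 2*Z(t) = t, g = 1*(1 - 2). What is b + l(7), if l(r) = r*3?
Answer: 23 - 3*√2/2 ≈ 20.879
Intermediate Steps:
g = -1 (g = 1*(-1) = -1)
Z(t) = -5/2 + t/2
l(r) = 3*r
b = 2 - 3*√2/2 (b = 2 - √(-1 + (-5/2 + (½)*16)) = 2 - √(-1 + (-5/2 + 8)) = 2 - √(-1 + 11/2) = 2 - √(9/2) = 2 - 3*√2/2 ≈ -0.12132)
b + l(7) = (2 - 3*√2/2) + 3*7 = (2 - 3*√2/2) + 21 = 23 - 3*√2/2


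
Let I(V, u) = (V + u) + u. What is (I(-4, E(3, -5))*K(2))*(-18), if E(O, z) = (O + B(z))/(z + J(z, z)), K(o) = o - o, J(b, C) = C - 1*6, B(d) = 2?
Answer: 0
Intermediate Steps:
J(b, C) = -6 + C (J(b, C) = C - 6 = -6 + C)
K(o) = 0
E(O, z) = (2 + O)/(-6 + 2*z) (E(O, z) = (O + 2)/(z + (-6 + z)) = (2 + O)/(-6 + 2*z))
I(V, u) = V + 2*u
(I(-4, E(3, -5))*K(2))*(-18) = ((-4 + 2*((2 + 3)/(2*(-3 - 5))))*0)*(-18) = ((-4 + 2*((½)*5/(-8)))*0)*(-18) = ((-4 + 2*((½)*(-⅛)*5))*0)*(-18) = ((-4 + 2*(-5/16))*0)*(-18) = ((-4 - 5/8)*0)*(-18) = -37/8*0*(-18) = 0*(-18) = 0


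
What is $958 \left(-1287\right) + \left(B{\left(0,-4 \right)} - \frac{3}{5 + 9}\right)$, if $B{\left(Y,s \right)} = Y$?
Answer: $- \frac{17261247}{14} \approx -1.2329 \cdot 10^{6}$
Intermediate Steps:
$958 \left(-1287\right) + \left(B{\left(0,-4 \right)} - \frac{3}{5 + 9}\right) = 958 \left(-1287\right) + \left(0 - \frac{3}{5 + 9}\right) = -1232946 + \left(0 - \frac{3}{14}\right) = -1232946 - \frac{3}{14} = - \frac{17261247}{14}$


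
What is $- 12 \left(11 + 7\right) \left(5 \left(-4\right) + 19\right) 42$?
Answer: $9072$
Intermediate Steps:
$- 12 \left(11 + 7\right) \left(5 \left(-4\right) + 19\right) 42 = - 12 \cdot 18 \left(-20 + 19\right) 42 = - 12 \cdot 18 \left(-1\right) 42 = \left(-12\right) \left(-18\right) 42 = 216 \cdot 42 = 9072$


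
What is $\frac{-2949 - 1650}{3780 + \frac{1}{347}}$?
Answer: $- \frac{1595853}{1311661} \approx -1.2167$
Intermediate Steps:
$\frac{-2949 - 1650}{3780 + \frac{1}{347}} = - \frac{4599}{3780 + \frac{1}{347}} = - \frac{4599}{\frac{1311661}{347}} = \left(-4599\right) \frac{347}{1311661} = - \frac{1595853}{1311661}$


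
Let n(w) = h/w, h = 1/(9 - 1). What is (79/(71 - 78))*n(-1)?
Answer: 79/56 ≈ 1.4107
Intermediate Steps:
h = ⅛ (h = 1/8 = ⅛ ≈ 0.12500)
n(w) = 1/(8*w)
(79/(71 - 78))*n(-1) = (79/(71 - 78))*((⅛)/(-1)) = (79/(-7))*((⅛)*(-1)) = -⅐*79*(-⅛) = -79/7*(-⅛) = 79/56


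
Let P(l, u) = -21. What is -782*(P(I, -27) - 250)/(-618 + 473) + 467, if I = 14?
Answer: -144207/145 ≈ -994.53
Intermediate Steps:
-782*(P(I, -27) - 250)/(-618 + 473) + 467 = -782*(-21 - 250)/(-618 + 473) + 467 = -(-211922)/(-145) + 467 = -(-211922)*(-1)/145 + 467 = -782*271/145 + 467 = -211922/145 + 467 = -144207/145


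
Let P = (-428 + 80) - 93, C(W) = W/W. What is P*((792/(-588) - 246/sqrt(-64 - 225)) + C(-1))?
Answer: 153 - 108486*I/17 ≈ 153.0 - 6381.5*I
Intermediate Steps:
C(W) = 1
P = -441 (P = -348 - 93 = -441)
P*((792/(-588) - 246/sqrt(-64 - 225)) + C(-1)) = -441*((792/(-588) - 246/sqrt(-64 - 225)) + 1) = -441*((792*(-1/588) - 246*(-I/17)) + 1) = -441*((-66/49 - 246*(-I/17)) + 1) = -441*((-66/49 - (-246)*I/17) + 1) = -441*((-66/49 + 246*I/17) + 1) = -441*(-17/49 + 246*I/17) = 153 - 108486*I/17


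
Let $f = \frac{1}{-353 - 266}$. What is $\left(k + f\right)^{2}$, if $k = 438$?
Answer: $\frac{73506596641}{383161} \approx 1.9184 \cdot 10^{5}$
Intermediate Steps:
$f = - \frac{1}{619}$ ($f = \frac{1}{-619} = - \frac{1}{619} \approx -0.0016155$)
$\left(k + f\right)^{2} = \left(438 - \frac{1}{619}\right)^{2} = \left(\frac{271121}{619}\right)^{2} = \frac{73506596641}{383161}$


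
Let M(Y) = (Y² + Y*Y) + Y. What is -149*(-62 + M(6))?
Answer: -2384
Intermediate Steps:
M(Y) = Y + 2*Y² (M(Y) = (Y² + Y²) + Y = 2*Y² + Y = Y + 2*Y²)
-149*(-62 + M(6)) = -149*(-62 + 6*(1 + 2*6)) = -149*(-62 + 6*(1 + 12)) = -149*(-62 + 6*13) = -149*(-62 + 78) = -149*16 = -2384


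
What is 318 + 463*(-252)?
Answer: -116358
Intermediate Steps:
318 + 463*(-252) = 318 - 116676 = -116358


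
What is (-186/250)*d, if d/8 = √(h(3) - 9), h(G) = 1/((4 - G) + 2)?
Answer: -248*I*√78/125 ≈ -17.522*I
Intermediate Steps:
h(G) = 1/(6 - G)
d = 8*I*√78/3 (d = 8*√(-1/(-6 + 3) - 9) = 8*√(-1/(-3) - 9) = 8*√(-1*(-⅓) - 9) = 8*√(⅓ - 9) = 8*√(-26/3) = 8*(I*√78/3) = 8*I*√78/3 ≈ 23.551*I)
(-186/250)*d = (-186/250)*(8*I*√78/3) = (-186*1/250)*(8*I*√78/3) = -248*I*√78/125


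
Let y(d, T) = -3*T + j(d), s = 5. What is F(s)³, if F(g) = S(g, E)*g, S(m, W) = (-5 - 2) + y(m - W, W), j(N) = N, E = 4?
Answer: -729000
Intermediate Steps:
y(d, T) = d - 3*T (y(d, T) = -3*T + d = d - 3*T)
S(m, W) = -7 + m - 4*W (S(m, W) = (-5 - 2) + ((m - W) - 3*W) = -7 + (m - 4*W) = -7 + m - 4*W)
F(g) = g*(-23 + g) (F(g) = (-7 + g - 4*4)*g = (-7 + g - 16)*g = (-23 + g)*g = g*(-23 + g))
F(s)³ = (5*(-23 + 5))³ = (5*(-18))³ = (-90)³ = -729000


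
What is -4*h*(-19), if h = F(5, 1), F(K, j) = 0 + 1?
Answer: 76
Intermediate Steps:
F(K, j) = 1
h = 1
-4*h*(-19) = -4*1*(-19) = -4*(-19) = 76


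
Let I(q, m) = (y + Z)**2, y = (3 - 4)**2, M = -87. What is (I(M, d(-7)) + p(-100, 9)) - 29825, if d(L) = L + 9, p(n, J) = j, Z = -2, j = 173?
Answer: -29651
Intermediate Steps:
p(n, J) = 173
y = 1 (y = (-1)**2 = 1)
d(L) = 9 + L
I(q, m) = 1 (I(q, m) = (1 - 2)**2 = (-1)**2 = 1)
(I(M, d(-7)) + p(-100, 9)) - 29825 = (1 + 173) - 29825 = 174 - 29825 = -29651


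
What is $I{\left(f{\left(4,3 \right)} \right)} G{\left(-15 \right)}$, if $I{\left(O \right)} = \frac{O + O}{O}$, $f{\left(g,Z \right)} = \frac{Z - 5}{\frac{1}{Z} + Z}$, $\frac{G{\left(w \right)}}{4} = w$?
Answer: $-120$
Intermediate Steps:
$G{\left(w \right)} = 4 w$
$f{\left(g,Z \right)} = \frac{-5 + Z}{Z + \frac{1}{Z}}$
$I{\left(O \right)} = 2$ ($I{\left(O \right)} = \frac{2 O}{O} = 2$)
$I{\left(f{\left(4,3 \right)} \right)} G{\left(-15 \right)} = 2 \cdot 4 \left(-15\right) = 2 \left(-60\right) = -120$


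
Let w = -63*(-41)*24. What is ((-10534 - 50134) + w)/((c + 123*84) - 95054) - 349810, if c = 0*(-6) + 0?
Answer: -14818302072/42361 ≈ -3.4981e+5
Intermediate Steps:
w = 61992 (w = 2583*24 = 61992)
c = 0 (c = 0 + 0 = 0)
((-10534 - 50134) + w)/((c + 123*84) - 95054) - 349810 = ((-10534 - 50134) + 61992)/((0 + 123*84) - 95054) - 349810 = (-60668 + 61992)/((0 + 10332) - 95054) - 349810 = 1324/(10332 - 95054) - 349810 = 1324/(-84722) - 349810 = 1324*(-1/84722) - 349810 = -662/42361 - 349810 = -14818302072/42361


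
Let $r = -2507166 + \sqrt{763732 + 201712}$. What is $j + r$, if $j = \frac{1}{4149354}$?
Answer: $- \frac{10403119270763}{4149354} + 2 \sqrt{241361} \approx -2.5062 \cdot 10^{6}$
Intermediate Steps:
$j = \frac{1}{4149354} \approx 2.41 \cdot 10^{-7}$
$r = -2507166 + 2 \sqrt{241361}$ ($r = -2507166 + \sqrt{965444} = -2507166 + 2 \sqrt{241361} \approx -2.5062 \cdot 10^{6}$)
$j + r = \frac{1}{4149354} - \left(2507166 - 2 \sqrt{241361}\right) = - \frac{10403119270763}{4149354} + 2 \sqrt{241361}$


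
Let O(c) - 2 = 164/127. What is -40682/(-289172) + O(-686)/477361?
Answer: 1233230449775/8765504128342 ≈ 0.14069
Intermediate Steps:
O(c) = 418/127 (O(c) = 2 + 164/127 = 418/127)
-40682/(-289172) + O(-686)/477361 = -40682/(-289172) + (418/127)/477361 = -40682*(-1/289172) + (418/127)*(1/477361) = 20341/144586 + 418/60624847 = 1233230449775/8765504128342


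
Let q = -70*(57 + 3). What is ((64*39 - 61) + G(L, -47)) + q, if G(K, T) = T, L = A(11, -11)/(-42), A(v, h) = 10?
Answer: -1812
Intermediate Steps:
L = -5/21 (L = 10/(-42) = 10*(-1/42) = -5/21 ≈ -0.23810)
q = -4200 (q = -70*60 = -4200)
((64*39 - 61) + G(L, -47)) + q = ((64*39 - 61) - 47) - 4200 = ((2496 - 61) - 47) - 4200 = (2435 - 47) - 4200 = 2388 - 4200 = -1812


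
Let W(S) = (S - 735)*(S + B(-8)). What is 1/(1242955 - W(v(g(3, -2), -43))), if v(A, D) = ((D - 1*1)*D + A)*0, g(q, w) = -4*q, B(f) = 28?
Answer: 1/1263535 ≈ 7.9143e-7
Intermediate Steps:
v(A, D) = 0 (v(A, D) = ((D - 1)*D + A)*0 = ((-1 + D)*D + A)*0 = (D*(-1 + D) + A)*0 = (A + D*(-1 + D))*0 = 0)
W(S) = (-735 + S)*(28 + S) (W(S) = (S - 735)*(S + 28) = (-735 + S)*(28 + S))
1/(1242955 - W(v(g(3, -2), -43))) = 1/(1242955 - (-20580 + 0² - 707*0)) = 1/(1242955 - (-20580 + 0 + 0)) = 1/(1242955 - 1*(-20580)) = 1/(1242955 + 20580) = 1/1263535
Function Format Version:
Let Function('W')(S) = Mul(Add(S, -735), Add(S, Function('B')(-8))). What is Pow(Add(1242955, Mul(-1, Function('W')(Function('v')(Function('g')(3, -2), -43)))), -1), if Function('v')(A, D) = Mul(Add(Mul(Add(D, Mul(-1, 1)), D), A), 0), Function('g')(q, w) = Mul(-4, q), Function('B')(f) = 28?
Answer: Rational(1, 1263535) ≈ 7.9143e-7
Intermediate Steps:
Function('v')(A, D) = 0 (Function('v')(A, D) = Mul(Add(Mul(Add(D, -1), D), A), 0) = Mul(Add(Mul(Add(-1, D), D), A), 0) = Mul(Add(Mul(D, Add(-1, D)), A), 0) = Mul(Add(A, Mul(D, Add(-1, D))), 0) = 0)
Function('W')(S) = Mul(Add(-735, S), Add(28, S)) (Function('W')(S) = Mul(Add(S, -735), Add(S, 28)) = Mul(Add(-735, S), Add(28, S)))
Pow(Add(1242955, Mul(-1, Function('W')(Function('v')(Function('g')(3, -2), -43)))), -1) = Pow(Add(1242955, Mul(-1, Add(-20580, Pow(0, 2), Mul(-707, 0)))), -1) = Pow(Add(1242955, Mul(-1, Add(-20580, 0, 0))), -1) = Pow(Add(1242955, Mul(-1, -20580)), -1) = Pow(Add(1242955, 20580), -1) = Pow(1263535, -1) = Rational(1, 1263535)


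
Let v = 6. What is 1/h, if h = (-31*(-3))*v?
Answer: 1/558 ≈ 0.0017921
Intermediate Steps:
h = 558 (h = -31*(-3)*6 = 93*6 = 558)
1/h = 1/558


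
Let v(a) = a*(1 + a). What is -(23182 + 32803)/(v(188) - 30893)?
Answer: -55985/4639 ≈ -12.068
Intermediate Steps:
-(23182 + 32803)/(v(188) - 30893) = -(23182 + 32803)/(188*(1 + 188) - 30893) = -55985/(188*189 - 30893) = -55985/(35532 - 30893) = -55985/4639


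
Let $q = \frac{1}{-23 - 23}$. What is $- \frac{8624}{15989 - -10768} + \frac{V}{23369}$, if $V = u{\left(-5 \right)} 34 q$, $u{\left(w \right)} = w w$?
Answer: $- \frac{4646659613}{14381539659} \approx -0.3231$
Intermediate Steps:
$u{\left(w \right)} = w^{2}$
$q = - \frac{1}{46}$ ($q = \frac{1}{-46} = - \frac{1}{46} \approx -0.021739$)
$V = - \frac{425}{23}$ ($V = \left(-5\right)^{2} \cdot 34 \left(- \frac{1}{46}\right) = 25 \cdot 34 \left(- \frac{1}{46}\right) = 850 \left(- \frac{1}{46}\right) = - \frac{425}{23} \approx -18.478$)
$- \frac{8624}{15989 - -10768} + \frac{V}{23369} = - \frac{8624}{15989 - -10768} - \frac{425}{23 \cdot 23369} = - \frac{8624}{15989 + 10768} - \frac{425}{537487} = - \frac{8624}{26757} - \frac{425}{537487} = - \frac{4646659613}{14381539659}$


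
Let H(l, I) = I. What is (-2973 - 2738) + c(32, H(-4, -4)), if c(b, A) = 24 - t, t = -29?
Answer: -5658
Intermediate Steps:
c(b, A) = 53 (c(b, A) = 24 - 1*(-29) = 24 + 29 = 53)
(-2973 - 2738) + c(32, H(-4, -4)) = (-2973 - 2738) + 53 = -5711 + 53 = -5658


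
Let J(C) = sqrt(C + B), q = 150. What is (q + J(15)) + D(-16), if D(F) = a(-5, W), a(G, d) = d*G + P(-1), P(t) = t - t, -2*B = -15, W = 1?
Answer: 145 + 3*sqrt(10)/2 ≈ 149.74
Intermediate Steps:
B = 15/2 (B = -1/2*(-15) = 15/2 ≈ 7.5000)
P(t) = 0
a(G, d) = G*d (a(G, d) = d*G + 0 = G*d + 0 = G*d)
J(C) = sqrt(15/2 + C) (J(C) = sqrt(C + 15/2) = sqrt(15/2 + C))
D(F) = -5 (D(F) = -5*1 = -5)
(q + J(15)) + D(-16) = (150 + sqrt(30 + 4*15)/2) - 5 = (150 + sqrt(30 + 60)/2) - 5 = (150 + sqrt(90)/2) - 5 = (150 + (3*sqrt(10))/2) - 5 = (150 + 3*sqrt(10)/2) - 5 = 145 + 3*sqrt(10)/2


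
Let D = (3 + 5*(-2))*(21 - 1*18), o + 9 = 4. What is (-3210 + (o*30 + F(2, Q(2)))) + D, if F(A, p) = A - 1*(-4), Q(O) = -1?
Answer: -3375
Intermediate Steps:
F(A, p) = 4 + A (F(A, p) = A + 4 = 4 + A)
o = -5 (o = -9 + 4 = -5)
D = -21 (D = (3 - 10)*(21 - 18) = -7*3 = -21)
(-3210 + (o*30 + F(2, Q(2)))) + D = (-3210 + (-5*30 + (4 + 2))) - 21 = (-3210 + (-150 + 6)) - 21 = (-3210 - 144) - 21 = -3354 - 21 = -3375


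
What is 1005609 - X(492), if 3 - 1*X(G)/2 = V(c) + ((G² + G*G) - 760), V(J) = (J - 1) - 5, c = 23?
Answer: 1972373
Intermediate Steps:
V(J) = -6 + J (V(J) = (-1 + J) - 5 = -6 + J)
X(G) = 1492 - 4*G² (X(G) = 6 - 2*((-6 + 23) + ((G² + G*G) - 760)) = 6 - 2*(17 + ((G² + G²) - 760)) = 6 - 2*(17 + (2*G² - 760)) = 6 - 2*(17 + (-760 + 2*G²)) = 6 - 2*(-743 + 2*G²) = 6 + (1486 - 4*G²) = 1492 - 4*G²)
1005609 - X(492) = 1005609 - (1492 - 4*492²) = 1005609 - (1492 - 4*242064) = 1005609 - (1492 - 968256) = 1005609 - 1*(-966764) = 1005609 + 966764 = 1972373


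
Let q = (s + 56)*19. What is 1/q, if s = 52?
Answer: 1/2052 ≈ 0.00048733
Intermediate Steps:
q = 2052 (q = (52 + 56)*19 = 108*19 = 2052)
1/q = 1/2052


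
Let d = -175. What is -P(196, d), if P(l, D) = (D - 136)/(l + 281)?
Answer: 311/477 ≈ 0.65199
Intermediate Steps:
P(l, D) = (-136 + D)/(281 + l)
-P(196, d) = -(-136 - 175)/(281 + 196) = -(-311)/477 = -1*(-311/477) = 311/477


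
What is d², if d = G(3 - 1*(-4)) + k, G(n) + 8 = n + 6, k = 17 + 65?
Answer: 7569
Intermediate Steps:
k = 82
G(n) = -2 + n (G(n) = -8 + (n + 6) = -8 + (6 + n) = -2 + n)
d = 87 (d = (-2 + (3 - 1*(-4))) + 82 = (-2 + (3 + 4)) + 82 = (-2 + 7) + 82 = 5 + 82 = 87)
d² = 87² = 7569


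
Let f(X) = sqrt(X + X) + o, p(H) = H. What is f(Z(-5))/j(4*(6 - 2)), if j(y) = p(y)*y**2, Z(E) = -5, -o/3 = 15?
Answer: -45/4096 + I*sqrt(10)/4096 ≈ -0.010986 + 0.00077204*I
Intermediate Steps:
o = -45 (o = -3*15 = -45)
f(X) = -45 + sqrt(2)*sqrt(X) (f(X) = sqrt(X + X) - 45 = sqrt(2*X) - 45 = sqrt(2)*sqrt(X) - 45 = -45 + sqrt(2)*sqrt(X))
j(y) = y**3 (j(y) = y*y**2 = y**3)
f(Z(-5))/j(4*(6 - 2)) = (-45 + sqrt(2)*sqrt(-5))/((4*(6 - 2))**3) = (-45 + sqrt(2)*(I*sqrt(5)))/((4*4)**3) = (-45 + I*sqrt(10))/(16**3) = (-45 + I*sqrt(10))/4096 = (-45 + I*sqrt(10))*(1/4096) = -45/4096 + I*sqrt(10)/4096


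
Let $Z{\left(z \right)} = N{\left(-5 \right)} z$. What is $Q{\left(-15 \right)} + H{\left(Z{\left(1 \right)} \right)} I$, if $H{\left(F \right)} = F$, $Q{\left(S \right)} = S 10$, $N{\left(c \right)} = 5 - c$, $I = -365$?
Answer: $-3800$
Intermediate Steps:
$Q{\left(S \right)} = 10 S$
$Z{\left(z \right)} = 10 z$ ($Z{\left(z \right)} = \left(5 - -5\right) z = \left(5 + 5\right) z = 10 z$)
$Q{\left(-15 \right)} + H{\left(Z{\left(1 \right)} \right)} I = 10 \left(-15\right) + 10 \cdot 1 \left(-365\right) = -150 + 10 \left(-365\right) = -150 - 3650 = -3800$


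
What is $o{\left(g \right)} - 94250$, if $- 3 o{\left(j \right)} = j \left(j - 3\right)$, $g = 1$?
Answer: $- \frac{282748}{3} \approx -94249.0$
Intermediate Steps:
$o{\left(j \right)} = - \frac{j \left(-3 + j\right)}{3}$ ($o{\left(j \right)} = - \frac{j \left(j - 3\right)}{3} = - \frac{j \left(-3 + j\right)}{3}$)
$o{\left(g \right)} - 94250 = \frac{1}{3} \cdot 1 \left(3 - 1\right) - 94250 = \frac{1}{3} \cdot 1 \cdot 2 - 94250 = \frac{2}{3} - 94250 = - \frac{282748}{3}$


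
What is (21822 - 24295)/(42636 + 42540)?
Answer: -2473/85176 ≈ -0.029034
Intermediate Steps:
(21822 - 24295)/(42636 + 42540) = -2473/85176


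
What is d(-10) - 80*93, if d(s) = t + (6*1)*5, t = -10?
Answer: -7420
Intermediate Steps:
d(s) = 20 (d(s) = -10 + (6*1)*5 = -10 + 6*5 = -10 + 30 = 20)
d(-10) - 80*93 = 20 - 80*93 = 20 - 7440 = -7420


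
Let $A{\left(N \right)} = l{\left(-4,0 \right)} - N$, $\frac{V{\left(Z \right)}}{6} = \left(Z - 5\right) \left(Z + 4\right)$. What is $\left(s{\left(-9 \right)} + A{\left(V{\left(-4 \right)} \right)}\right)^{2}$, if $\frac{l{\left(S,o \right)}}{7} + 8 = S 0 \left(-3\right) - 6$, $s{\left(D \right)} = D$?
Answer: $11449$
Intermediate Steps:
$l{\left(S,o \right)} = -98$ ($l{\left(S,o \right)} = -56 + 7 \left(S 0 \left(-3\right) - 6\right) = -56 + 7 \left(0 \left(-3\right) - 6\right) = -56 + 7 \left(0 - 6\right) = -56 + 7 \left(-6\right) = -56 - 42 = -98$)
$V{\left(Z \right)} = 6 \left(-5 + Z\right) \left(4 + Z\right)$ ($V{\left(Z \right)} = 6 \left(Z - 5\right) \left(Z + 4\right) = 6 \left(-5 + Z\right) \left(4 + Z\right)$)
$A{\left(N \right)} = -98 - N$
$\left(s{\left(-9 \right)} + A{\left(V{\left(-4 \right)} \right)}\right)^{2} = \left(-9 - \left(-22 + 24 + 96\right)\right)^{2} = \left(-9 - \left(2 + 96\right)\right)^{2} = \left(-9 - 98\right)^{2} = \left(-107\right)^{2} = 11449$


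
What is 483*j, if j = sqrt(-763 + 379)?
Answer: 3864*I*sqrt(6) ≈ 9464.8*I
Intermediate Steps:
j = 8*I*sqrt(6) (j = sqrt(-384) = 8*I*sqrt(6) ≈ 19.596*I)
483*j = 483*(8*I*sqrt(6)) = 3864*I*sqrt(6)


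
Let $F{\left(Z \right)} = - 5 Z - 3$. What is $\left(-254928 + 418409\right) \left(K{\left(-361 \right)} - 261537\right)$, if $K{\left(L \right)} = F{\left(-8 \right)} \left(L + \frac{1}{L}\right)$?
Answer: $- \frac{16223326559851}{361} \approx -4.494 \cdot 10^{10}$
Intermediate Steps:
$F{\left(Z \right)} = -3 - 5 Z$
$K{\left(L \right)} = 37 L + \frac{37}{L}$ ($K{\left(L \right)} = \left(-3 - -40\right) \left(L + \frac{1}{L}\right) = \left(-3 + 40\right) \left(L + \frac{1}{L}\right) = 37 \left(L + \frac{1}{L}\right) = 37 L + \frac{37}{L}$)
$\left(-254928 + 418409\right) \left(K{\left(-361 \right)} - 261537\right) = \left(-254928 + 418409\right) \left(\left(37 \left(-361\right) + \frac{37}{-361}\right) - 261537\right) = 163481 \left(\left(-13357 + 37 \left(- \frac{1}{361}\right)\right) - 261537\right) = 163481 \left(\left(-13357 - \frac{37}{361}\right) - 261537\right) = 163481 \left(- \frac{4821914}{361} - 261537\right) = 163481 \left(- \frac{99236771}{361}\right) = - \frac{16223326559851}{361}$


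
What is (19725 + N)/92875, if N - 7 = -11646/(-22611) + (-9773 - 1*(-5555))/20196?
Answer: 100119914209/471239242650 ≈ 0.21246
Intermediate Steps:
N = 185355095/25369542 (N = 7 + (-11646/(-22611) + (-9773 - 1*(-5555))/20196) = 7 + (-11646*(-1/22611) + (-9773 + 5555)*(1/20196)) = 7 + (3882/7537 - 4218*1/20196) = 7 + (3882/7537 - 703/3366) = 7 + 7768301/25369542 = 185355095/25369542 ≈ 7.3062)
(19725 + N)/92875 = (19725 + 185355095/25369542)/92875 = (500599571045/25369542)*(1/92875) = 100119914209/471239242650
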